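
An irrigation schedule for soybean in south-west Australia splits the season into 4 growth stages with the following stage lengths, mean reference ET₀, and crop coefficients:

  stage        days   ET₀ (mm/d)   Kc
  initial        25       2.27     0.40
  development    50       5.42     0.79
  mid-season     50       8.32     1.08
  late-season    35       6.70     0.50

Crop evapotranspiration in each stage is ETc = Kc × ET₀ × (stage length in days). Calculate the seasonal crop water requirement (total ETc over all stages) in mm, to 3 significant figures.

initial: 0.40 × 2.27 × 25 = 22.70 mm
development: 0.79 × 5.42 × 50 = 214.09 mm
mid-season: 1.08 × 8.32 × 50 = 449.28 mm
late-season: 0.50 × 6.70 × 35 = 117.25 mm
Seasonal total = 803.32 mm

803 mm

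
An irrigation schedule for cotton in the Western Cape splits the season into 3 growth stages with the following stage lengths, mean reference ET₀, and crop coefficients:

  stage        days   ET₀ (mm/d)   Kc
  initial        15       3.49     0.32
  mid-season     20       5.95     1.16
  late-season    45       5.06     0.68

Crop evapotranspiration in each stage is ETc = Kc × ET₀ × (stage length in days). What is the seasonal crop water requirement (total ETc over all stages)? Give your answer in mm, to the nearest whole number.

initial: 0.32 × 3.49 × 15 = 16.75 mm
mid-season: 1.16 × 5.95 × 20 = 138.04 mm
late-season: 0.68 × 5.06 × 45 = 154.84 mm
Seasonal total = 309.63 mm

310 mm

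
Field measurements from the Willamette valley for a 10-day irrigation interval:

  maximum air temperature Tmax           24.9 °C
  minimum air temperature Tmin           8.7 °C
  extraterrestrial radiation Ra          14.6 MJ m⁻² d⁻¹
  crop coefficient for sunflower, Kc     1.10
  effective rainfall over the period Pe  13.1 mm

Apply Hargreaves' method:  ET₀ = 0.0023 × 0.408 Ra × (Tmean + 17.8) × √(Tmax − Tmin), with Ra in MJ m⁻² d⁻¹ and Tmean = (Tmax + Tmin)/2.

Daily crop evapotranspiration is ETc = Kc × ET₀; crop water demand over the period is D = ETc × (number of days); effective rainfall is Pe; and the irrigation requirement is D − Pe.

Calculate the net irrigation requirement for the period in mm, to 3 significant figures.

7.89 mm

Tmean = (24.9 + 8.7)/2 = 16.80 °C
0.408 Ra = 0.408 × 14.6 = 5.9568 mm/d equivalent
ET₀ = 0.0023 × 5.9568 × (16.80 + 17.8) × √16.2 = 0.0023 × 5.9568 × 34.60 × 4.0249 = 1.9080 mm/d
ETc = Kc × ET₀ = 1.10 × 1.9080 = 2.0988 mm/d
Crop demand D = ETc × 10 d = 2.0988 × 10 = 20.988 mm
D − Pe = 20.988 − 13.1 = 7.888 mm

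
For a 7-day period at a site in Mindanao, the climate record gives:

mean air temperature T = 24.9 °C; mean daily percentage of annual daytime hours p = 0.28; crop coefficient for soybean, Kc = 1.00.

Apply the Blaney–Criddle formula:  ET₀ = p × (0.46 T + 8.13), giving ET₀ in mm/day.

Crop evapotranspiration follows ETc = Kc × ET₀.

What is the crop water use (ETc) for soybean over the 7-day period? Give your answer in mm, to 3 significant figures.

ET₀ = 0.28 × (0.46 × 24.9 + 8.13) = 0.28 × 19.584 = 5.4835 mm/d
ETc = Kc × ET₀ = 1.00 × 5.4835 = 5.4835 mm/d
Over 7 days: 5.4835 × 7 = 38.385 mm

38.4 mm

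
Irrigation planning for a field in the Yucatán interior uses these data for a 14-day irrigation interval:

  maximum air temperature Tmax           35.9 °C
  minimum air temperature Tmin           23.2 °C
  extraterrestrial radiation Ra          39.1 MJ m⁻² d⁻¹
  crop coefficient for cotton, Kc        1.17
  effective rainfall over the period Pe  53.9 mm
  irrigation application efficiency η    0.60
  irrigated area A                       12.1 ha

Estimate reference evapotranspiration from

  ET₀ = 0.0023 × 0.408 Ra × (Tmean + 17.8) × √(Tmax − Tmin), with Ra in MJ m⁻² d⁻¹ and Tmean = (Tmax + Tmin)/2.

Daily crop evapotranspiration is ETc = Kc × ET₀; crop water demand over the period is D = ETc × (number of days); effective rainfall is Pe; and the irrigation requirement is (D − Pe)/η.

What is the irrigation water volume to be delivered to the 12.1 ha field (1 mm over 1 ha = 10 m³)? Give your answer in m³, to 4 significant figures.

Tmean = (35.9 + 23.2)/2 = 29.55 °C
0.408 Ra = 0.408 × 39.1 = 15.9528 mm/d equivalent
ET₀ = 0.0023 × 15.9528 × (29.55 + 17.8) × √12.7 = 0.0023 × 15.9528 × 47.35 × 3.5637 = 6.1914 mm/d
ETc = Kc × ET₀ = 1.17 × 6.1914 = 7.2439 mm/d
Crop demand D = ETc × 14 d = 7.2439 × 14 = 101.415 mm
D − Pe = 101.415 − 53.9 = 47.515 mm
Gross irrigation = 47.515 / 0.60 = 79.192 mm
Volume = 79.192 mm × 12.1 ha × 10 = 9582.2 m³

9582 m³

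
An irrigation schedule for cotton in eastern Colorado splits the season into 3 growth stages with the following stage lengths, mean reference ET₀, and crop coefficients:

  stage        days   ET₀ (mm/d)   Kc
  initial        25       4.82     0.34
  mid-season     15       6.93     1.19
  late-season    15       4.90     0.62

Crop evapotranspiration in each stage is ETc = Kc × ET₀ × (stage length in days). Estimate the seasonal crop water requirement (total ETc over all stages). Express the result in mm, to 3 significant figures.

initial: 0.34 × 4.82 × 25 = 40.97 mm
mid-season: 1.19 × 6.93 × 15 = 123.70 mm
late-season: 0.62 × 4.90 × 15 = 45.57 mm
Seasonal total = 210.24 mm

210 mm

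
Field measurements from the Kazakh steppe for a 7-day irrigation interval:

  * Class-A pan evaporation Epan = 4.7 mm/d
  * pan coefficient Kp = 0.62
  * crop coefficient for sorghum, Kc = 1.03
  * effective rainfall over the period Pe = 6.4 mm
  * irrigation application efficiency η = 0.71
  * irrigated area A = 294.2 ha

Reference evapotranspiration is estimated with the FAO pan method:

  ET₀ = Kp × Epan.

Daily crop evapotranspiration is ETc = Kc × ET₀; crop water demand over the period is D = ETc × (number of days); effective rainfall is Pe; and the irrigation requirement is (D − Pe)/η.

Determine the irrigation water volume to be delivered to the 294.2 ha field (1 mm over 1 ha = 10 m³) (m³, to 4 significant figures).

ET₀ = 0.62 × 4.7 = 2.9140 mm/d
ETc = Kc × ET₀ = 1.03 × 2.9140 = 3.0014 mm/d
Crop demand D = ETc × 7 d = 3.0014 × 7 = 21.010 mm
D − Pe = 21.010 − 6.4 = 14.610 mm
Gross irrigation = 14.610 / 0.71 = 20.577 mm
Volume = 20.577 mm × 294.2 ha × 10 = 60537.5 m³

60540 m³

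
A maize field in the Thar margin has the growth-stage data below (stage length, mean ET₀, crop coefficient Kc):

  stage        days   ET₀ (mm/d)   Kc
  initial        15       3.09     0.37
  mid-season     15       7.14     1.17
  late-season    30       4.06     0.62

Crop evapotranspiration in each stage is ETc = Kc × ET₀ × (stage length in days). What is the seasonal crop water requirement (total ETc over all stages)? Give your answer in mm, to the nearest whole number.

218 mm

initial: 0.37 × 3.09 × 15 = 17.15 mm
mid-season: 1.17 × 7.14 × 15 = 125.31 mm
late-season: 0.62 × 4.06 × 30 = 75.52 mm
Seasonal total = 217.98 mm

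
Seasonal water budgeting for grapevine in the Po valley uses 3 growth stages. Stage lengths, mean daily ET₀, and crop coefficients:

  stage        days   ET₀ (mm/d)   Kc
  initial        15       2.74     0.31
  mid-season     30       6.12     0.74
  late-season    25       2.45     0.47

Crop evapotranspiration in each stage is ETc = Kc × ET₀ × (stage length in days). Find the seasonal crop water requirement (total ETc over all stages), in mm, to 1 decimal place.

initial: 0.31 × 2.74 × 15 = 12.74 mm
mid-season: 0.74 × 6.12 × 30 = 135.86 mm
late-season: 0.47 × 2.45 × 25 = 28.79 mm
Seasonal total = 177.39 mm

177.4 mm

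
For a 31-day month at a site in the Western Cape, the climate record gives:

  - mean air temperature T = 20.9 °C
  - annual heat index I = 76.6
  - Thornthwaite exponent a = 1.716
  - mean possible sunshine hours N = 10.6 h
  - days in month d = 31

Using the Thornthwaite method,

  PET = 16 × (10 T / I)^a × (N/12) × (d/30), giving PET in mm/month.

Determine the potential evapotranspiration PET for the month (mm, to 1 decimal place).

10T/I = 10 × 20.9 / 76.6 = 2.7285
(10T/I)^a = 2.7285^1.716 = 5.5982
Uncorrected PET = 16 × 5.5982 = 89.571 mm
Correction = (N/12)(d/30) = (10.6/12)(31/30) = 0.9128
PET = 89.571 × 0.9128 = 81.760 mm/month

81.8 mm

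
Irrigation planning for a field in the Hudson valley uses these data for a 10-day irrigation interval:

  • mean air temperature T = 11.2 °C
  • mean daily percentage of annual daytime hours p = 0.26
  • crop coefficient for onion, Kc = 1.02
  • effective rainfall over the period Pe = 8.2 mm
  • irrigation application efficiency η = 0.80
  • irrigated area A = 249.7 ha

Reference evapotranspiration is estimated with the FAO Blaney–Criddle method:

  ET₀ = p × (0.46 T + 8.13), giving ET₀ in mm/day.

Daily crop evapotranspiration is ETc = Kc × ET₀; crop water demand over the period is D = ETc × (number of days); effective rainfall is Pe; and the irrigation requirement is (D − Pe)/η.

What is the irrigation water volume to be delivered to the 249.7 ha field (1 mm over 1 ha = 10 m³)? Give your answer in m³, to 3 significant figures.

ET₀ = 0.26 × (0.46 × 11.2 + 8.13) = 0.26 × 13.282 = 3.4533 mm/d
ETc = Kc × ET₀ = 1.02 × 3.4533 = 3.5224 mm/d
Crop demand D = ETc × 10 d = 3.5224 × 10 = 35.224 mm
D − Pe = 35.224 − 8.2 = 27.024 mm
Gross irrigation = 27.024 / 0.80 = 33.780 mm
Volume = 33.780 mm × 249.7 ha × 10 = 84348.7 m³

84300 m³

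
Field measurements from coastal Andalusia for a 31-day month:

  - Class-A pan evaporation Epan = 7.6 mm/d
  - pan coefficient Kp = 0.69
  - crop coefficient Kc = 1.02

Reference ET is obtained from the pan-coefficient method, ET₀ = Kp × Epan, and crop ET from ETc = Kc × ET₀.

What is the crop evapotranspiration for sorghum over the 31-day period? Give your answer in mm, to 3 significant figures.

166 mm

ET₀ = 0.69 × 7.6 = 5.2440 mm/d
ETc = Kc × ET₀ = 1.02 × 5.2440 = 5.3489 mm/d
Over 31 days: 5.3489 × 31 = 165.816 mm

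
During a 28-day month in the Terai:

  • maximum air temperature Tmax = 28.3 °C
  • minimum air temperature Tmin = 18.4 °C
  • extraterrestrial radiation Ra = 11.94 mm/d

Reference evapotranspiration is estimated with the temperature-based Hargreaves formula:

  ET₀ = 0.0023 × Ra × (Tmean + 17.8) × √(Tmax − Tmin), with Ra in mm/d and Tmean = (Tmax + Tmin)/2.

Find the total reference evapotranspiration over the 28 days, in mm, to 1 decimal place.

Tmean = (28.3 + 18.4)/2 = 23.35 °C
ET₀ = 0.0023 × 11.94 × (23.35 + 17.8) × √9.9 = 0.0023 × 11.94 × 41.15 × 3.1464 = 3.5556 mm/d
Over 28 days: 3.5556 × 28 = 99.557 mm

99.6 mm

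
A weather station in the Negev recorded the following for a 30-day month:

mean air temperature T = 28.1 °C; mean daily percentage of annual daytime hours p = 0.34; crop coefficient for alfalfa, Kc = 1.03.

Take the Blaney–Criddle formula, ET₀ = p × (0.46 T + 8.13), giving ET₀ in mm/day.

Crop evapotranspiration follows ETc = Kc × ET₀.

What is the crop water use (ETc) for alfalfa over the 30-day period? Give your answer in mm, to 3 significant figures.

221 mm

ET₀ = 0.34 × (0.46 × 28.1 + 8.13) = 0.34 × 21.056 = 7.1590 mm/d
ETc = Kc × ET₀ = 1.03 × 7.1590 = 7.3738 mm/d
Over 30 days: 7.3738 × 30 = 221.214 mm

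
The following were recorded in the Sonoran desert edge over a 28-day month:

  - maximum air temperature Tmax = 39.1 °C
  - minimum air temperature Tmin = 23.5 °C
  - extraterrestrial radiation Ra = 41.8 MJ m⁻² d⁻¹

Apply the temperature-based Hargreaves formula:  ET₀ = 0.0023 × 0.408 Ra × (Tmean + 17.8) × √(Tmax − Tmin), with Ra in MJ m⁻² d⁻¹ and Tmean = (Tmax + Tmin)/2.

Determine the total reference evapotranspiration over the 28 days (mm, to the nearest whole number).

Tmean = (39.1 + 23.5)/2 = 31.30 °C
0.408 Ra = 0.408 × 41.8 = 17.0544 mm/d equivalent
ET₀ = 0.0023 × 17.0544 × (31.30 + 17.8) × √15.6 = 0.0023 × 17.0544 × 49.10 × 3.9497 = 7.6069 mm/d
Over 28 days: 7.6069 × 28 = 212.993 mm

213 mm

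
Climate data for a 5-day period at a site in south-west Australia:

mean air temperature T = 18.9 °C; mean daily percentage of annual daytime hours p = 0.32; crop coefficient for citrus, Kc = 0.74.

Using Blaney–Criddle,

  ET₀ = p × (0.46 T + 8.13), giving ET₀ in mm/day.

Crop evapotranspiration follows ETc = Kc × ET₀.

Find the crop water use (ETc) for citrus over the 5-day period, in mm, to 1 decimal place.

ET₀ = 0.32 × (0.46 × 18.9 + 8.13) = 0.32 × 16.824 = 5.3837 mm/d
ETc = Kc × ET₀ = 0.74 × 5.3837 = 3.9839 mm/d
Over 5 days: 3.9839 × 5 = 19.920 mm

19.9 mm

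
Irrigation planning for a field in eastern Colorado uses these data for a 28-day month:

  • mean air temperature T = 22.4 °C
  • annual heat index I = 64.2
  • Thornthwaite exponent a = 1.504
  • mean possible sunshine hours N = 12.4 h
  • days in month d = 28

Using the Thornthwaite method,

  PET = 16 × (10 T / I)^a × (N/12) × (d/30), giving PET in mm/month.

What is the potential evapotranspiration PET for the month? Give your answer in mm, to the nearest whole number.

101 mm

10T/I = 10 × 22.4 / 64.2 = 3.4891
(10T/I)^a = 3.4891^1.504 = 6.5500
Uncorrected PET = 16 × 6.5500 = 104.800 mm
Correction = (N/12)(d/30) = (12.4/12)(28/30) = 0.9644
PET = 104.800 × 0.9644 = 101.069 mm/month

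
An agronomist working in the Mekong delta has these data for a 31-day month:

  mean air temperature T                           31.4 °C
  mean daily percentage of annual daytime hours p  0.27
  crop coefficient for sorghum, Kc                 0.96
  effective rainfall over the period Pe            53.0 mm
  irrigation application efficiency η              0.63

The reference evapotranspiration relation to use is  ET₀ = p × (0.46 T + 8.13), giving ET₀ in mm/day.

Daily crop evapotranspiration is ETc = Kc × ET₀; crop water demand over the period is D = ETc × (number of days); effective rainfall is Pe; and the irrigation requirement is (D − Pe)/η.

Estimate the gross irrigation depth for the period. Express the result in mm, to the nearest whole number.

204 mm

ET₀ = 0.27 × (0.46 × 31.4 + 8.13) = 0.27 × 22.574 = 6.0950 mm/d
ETc = Kc × ET₀ = 0.96 × 6.0950 = 5.8512 mm/d
Crop demand D = ETc × 31 d = 5.8512 × 31 = 181.387 mm
D − Pe = 181.387 − 53.0 = 128.387 mm
Gross irrigation = 128.387 / 0.63 = 203.789 mm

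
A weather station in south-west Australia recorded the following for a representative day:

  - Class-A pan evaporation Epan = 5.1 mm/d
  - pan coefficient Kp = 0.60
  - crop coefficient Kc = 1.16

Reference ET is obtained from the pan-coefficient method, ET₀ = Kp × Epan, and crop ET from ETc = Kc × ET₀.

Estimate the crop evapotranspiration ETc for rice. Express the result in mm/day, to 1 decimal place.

ET₀ = 0.60 × 5.1 = 3.0600 mm/d
ETc = Kc × ET₀ = 1.16 × 3.0600 = 3.5496 mm/d

3.5 mm/day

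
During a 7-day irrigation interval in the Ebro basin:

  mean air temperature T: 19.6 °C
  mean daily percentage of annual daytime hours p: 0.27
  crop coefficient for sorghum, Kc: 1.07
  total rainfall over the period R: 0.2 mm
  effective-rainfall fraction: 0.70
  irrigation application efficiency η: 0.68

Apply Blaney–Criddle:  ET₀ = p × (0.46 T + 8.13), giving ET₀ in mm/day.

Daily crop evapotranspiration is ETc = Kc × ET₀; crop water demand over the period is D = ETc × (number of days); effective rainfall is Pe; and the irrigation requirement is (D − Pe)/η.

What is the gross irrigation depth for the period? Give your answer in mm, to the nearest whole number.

ET₀ = 0.27 × (0.46 × 19.6 + 8.13) = 0.27 × 17.146 = 4.6294 mm/d
ETc = Kc × ET₀ = 1.07 × 4.6294 = 4.9535 mm/d
Crop demand D = ETc × 7 d = 4.9535 × 7 = 34.675 mm
Pe = 0.70 × 0.2 = 0.140 mm
D − Pe = 34.675 − 0.140 = 34.535 mm
Gross irrigation = 34.535 / 0.68 = 50.787 mm

51 mm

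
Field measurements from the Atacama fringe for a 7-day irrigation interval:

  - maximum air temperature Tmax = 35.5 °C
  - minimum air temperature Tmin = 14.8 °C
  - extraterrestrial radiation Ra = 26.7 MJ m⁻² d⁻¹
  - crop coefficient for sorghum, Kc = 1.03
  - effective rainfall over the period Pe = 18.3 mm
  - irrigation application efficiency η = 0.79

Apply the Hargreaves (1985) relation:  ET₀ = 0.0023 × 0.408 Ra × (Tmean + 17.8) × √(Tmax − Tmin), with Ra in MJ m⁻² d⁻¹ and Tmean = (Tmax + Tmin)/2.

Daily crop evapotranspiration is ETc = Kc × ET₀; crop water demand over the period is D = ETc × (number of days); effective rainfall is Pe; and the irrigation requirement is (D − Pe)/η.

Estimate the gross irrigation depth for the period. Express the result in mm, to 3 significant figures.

Tmean = (35.5 + 14.8)/2 = 25.15 °C
0.408 Ra = 0.408 × 26.7 = 10.8936 mm/d equivalent
ET₀ = 0.0023 × 10.8936 × (25.15 + 17.8) × √20.7 = 0.0023 × 10.8936 × 42.95 × 4.5497 = 4.8960 mm/d
ETc = Kc × ET₀ = 1.03 × 4.8960 = 5.0429 mm/d
Crop demand D = ETc × 7 d = 5.0429 × 7 = 35.300 mm
D − Pe = 35.300 − 18.3 = 17.000 mm
Gross irrigation = 17.000 / 0.79 = 21.519 mm

21.5 mm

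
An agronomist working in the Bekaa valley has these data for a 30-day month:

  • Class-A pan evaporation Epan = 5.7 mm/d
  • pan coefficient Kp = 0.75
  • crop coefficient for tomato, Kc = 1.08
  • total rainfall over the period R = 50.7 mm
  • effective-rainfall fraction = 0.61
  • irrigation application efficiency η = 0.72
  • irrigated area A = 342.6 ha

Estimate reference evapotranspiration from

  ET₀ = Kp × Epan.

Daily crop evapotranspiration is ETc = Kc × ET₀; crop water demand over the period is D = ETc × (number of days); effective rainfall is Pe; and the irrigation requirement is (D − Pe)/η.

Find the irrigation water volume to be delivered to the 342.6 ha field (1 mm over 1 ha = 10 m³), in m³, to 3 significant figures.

ET₀ = 0.75 × 5.7 = 4.2750 mm/d
ETc = Kc × ET₀ = 1.08 × 4.2750 = 4.6170 mm/d
Crop demand D = ETc × 30 d = 4.6170 × 30 = 138.510 mm
Pe = 0.61 × 50.7 = 30.927 mm
D − Pe = 138.510 − 30.927 = 107.583 mm
Gross irrigation = 107.583 / 0.72 = 149.421 mm
Volume = 149.421 mm × 342.6 ha × 10 = 511916.3 m³

512000 m³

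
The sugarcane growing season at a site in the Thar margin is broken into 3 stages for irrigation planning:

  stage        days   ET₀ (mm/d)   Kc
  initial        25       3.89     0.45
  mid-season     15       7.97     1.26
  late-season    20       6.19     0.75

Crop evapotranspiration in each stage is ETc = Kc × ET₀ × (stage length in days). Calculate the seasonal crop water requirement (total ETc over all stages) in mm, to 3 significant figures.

287 mm

initial: 0.45 × 3.89 × 25 = 43.76 mm
mid-season: 1.26 × 7.97 × 15 = 150.63 mm
late-season: 0.75 × 6.19 × 20 = 92.85 mm
Seasonal total = 287.24 mm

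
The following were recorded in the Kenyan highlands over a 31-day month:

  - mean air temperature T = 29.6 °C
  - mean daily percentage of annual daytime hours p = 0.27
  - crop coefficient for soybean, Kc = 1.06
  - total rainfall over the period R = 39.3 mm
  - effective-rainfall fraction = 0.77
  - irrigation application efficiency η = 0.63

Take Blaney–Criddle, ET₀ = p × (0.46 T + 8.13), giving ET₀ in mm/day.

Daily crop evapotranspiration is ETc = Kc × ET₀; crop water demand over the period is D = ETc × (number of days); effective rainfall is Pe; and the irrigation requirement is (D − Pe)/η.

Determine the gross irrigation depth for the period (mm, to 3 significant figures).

258 mm

ET₀ = 0.27 × (0.46 × 29.6 + 8.13) = 0.27 × 21.746 = 5.8714 mm/d
ETc = Kc × ET₀ = 1.06 × 5.8714 = 6.2237 mm/d
Crop demand D = ETc × 31 d = 6.2237 × 31 = 192.935 mm
Pe = 0.77 × 39.3 = 30.261 mm
D − Pe = 192.935 − 30.261 = 162.674 mm
Gross irrigation = 162.674 / 0.63 = 258.213 mm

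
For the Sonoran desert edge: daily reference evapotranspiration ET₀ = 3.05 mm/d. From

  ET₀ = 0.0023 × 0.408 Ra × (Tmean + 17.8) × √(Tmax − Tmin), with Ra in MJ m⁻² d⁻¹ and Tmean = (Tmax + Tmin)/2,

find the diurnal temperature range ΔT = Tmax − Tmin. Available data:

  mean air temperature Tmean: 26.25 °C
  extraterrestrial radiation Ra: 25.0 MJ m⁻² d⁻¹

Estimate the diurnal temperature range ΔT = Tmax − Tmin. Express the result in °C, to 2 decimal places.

√ΔT = ET₀ / [0.0023 × 0.408 × Ra × (Tmean+17.8)] = 3.05 / (0.0023 × 10.2000 × 44.05) = 2.9514
ΔT = 2.9514² = 8.711 °C

8.71 °C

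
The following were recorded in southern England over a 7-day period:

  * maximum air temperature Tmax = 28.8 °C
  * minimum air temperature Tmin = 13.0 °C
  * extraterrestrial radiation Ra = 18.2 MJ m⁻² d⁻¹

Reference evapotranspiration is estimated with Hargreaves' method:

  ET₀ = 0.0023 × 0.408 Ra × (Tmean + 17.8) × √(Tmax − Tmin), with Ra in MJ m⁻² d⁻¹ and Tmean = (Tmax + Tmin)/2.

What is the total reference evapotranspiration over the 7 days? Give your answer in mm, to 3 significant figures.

18.4 mm

Tmean = (28.8 + 13.0)/2 = 20.90 °C
0.408 Ra = 0.408 × 18.2 = 7.4256 mm/d equivalent
ET₀ = 0.0023 × 7.4256 × (20.90 + 17.8) × √15.8 = 0.0023 × 7.4256 × 38.70 × 3.9749 = 2.6272 mm/d
Over 7 days: 2.6272 × 7 = 18.390 mm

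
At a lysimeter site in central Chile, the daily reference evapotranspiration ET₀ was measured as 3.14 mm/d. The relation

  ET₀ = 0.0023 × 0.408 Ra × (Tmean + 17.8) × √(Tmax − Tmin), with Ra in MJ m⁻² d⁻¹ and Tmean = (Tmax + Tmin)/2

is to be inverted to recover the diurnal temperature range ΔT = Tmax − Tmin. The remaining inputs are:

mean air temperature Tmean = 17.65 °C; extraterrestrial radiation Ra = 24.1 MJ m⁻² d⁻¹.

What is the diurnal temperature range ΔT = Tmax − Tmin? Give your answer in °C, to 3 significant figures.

15.3 °C

√ΔT = ET₀ / [0.0023 × 0.408 × Ra × (Tmean+17.8)] = 3.14 / (0.0023 × 9.8328 × 35.45) = 3.9166
ΔT = 3.9166² = 15.340 °C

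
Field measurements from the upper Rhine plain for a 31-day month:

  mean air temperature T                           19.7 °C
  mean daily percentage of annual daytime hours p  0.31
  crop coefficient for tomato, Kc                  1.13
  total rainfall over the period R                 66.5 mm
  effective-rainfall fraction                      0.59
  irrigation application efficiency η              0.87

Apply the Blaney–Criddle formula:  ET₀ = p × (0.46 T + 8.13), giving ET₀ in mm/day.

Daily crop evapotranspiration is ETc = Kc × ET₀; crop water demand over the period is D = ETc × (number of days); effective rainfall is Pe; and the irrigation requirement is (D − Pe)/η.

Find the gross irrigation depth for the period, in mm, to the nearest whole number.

ET₀ = 0.31 × (0.46 × 19.7 + 8.13) = 0.31 × 17.192 = 5.3295 mm/d
ETc = Kc × ET₀ = 1.13 × 5.3295 = 6.0223 mm/d
Crop demand D = ETc × 31 d = 6.0223 × 31 = 186.691 mm
Pe = 0.59 × 66.5 = 39.235 mm
D − Pe = 186.691 − 39.235 = 147.456 mm
Gross irrigation = 147.456 / 0.87 = 169.490 mm

169 mm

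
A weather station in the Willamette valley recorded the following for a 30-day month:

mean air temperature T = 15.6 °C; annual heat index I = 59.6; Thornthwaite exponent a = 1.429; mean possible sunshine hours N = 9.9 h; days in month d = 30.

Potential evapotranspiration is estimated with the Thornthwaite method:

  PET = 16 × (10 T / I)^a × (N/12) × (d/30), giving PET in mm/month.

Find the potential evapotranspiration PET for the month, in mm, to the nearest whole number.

52 mm

10T/I = 10 × 15.6 / 59.6 = 2.6174
(10T/I)^a = 2.6174^1.429 = 3.9549
Uncorrected PET = 16 × 3.9549 = 63.278 mm
Correction = (N/12)(d/30) = (9.9/12)(30/30) = 0.8250
PET = 63.278 × 0.8250 = 52.204 mm/month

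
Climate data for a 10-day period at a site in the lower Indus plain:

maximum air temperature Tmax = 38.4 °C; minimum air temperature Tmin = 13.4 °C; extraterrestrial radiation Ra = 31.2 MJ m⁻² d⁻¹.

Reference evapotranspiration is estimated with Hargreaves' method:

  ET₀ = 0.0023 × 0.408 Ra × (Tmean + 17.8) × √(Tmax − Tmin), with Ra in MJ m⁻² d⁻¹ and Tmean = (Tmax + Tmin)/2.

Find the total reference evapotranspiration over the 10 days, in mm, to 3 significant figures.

Tmean = (38.4 + 13.4)/2 = 25.90 °C
0.408 Ra = 0.408 × 31.2 = 12.7296 mm/d equivalent
ET₀ = 0.0023 × 12.7296 × (25.90 + 17.8) × √25.0 = 0.0023 × 12.7296 × 43.70 × 5.0000 = 6.3973 mm/d
Over 10 days: 6.3973 × 10 = 63.973 mm

64.0 mm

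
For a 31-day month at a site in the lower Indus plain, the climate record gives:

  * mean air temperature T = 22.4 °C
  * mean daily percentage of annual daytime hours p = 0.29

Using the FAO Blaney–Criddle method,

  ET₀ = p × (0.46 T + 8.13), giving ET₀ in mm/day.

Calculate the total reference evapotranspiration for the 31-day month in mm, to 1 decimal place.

ET₀ = 0.29 × (0.46 × 22.4 + 8.13) = 0.29 × 18.434 = 5.3459 mm/d
Monthly total = 5.3459 × 31 = 165.723 mm

165.7 mm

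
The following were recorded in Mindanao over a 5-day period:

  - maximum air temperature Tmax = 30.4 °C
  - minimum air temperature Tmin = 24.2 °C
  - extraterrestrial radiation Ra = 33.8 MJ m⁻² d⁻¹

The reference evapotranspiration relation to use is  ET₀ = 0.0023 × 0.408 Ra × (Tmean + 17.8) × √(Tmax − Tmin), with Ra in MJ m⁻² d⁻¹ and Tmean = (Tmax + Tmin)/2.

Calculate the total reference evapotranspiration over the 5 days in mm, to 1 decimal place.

17.8 mm

Tmean = (30.4 + 24.2)/2 = 27.30 °C
0.408 Ra = 0.408 × 33.8 = 13.7904 mm/d equivalent
ET₀ = 0.0023 × 13.7904 × (27.30 + 17.8) × √6.2 = 0.0023 × 13.7904 × 45.10 × 2.4900 = 3.5619 mm/d
Over 5 days: 3.5619 × 5 = 17.810 mm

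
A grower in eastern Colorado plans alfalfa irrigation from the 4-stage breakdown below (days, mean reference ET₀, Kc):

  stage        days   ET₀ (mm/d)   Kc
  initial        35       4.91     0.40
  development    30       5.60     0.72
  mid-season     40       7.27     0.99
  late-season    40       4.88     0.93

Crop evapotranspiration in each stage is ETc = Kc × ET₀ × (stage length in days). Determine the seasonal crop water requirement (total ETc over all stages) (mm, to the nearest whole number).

initial: 0.40 × 4.91 × 35 = 68.74 mm
development: 0.72 × 5.60 × 30 = 120.96 mm
mid-season: 0.99 × 7.27 × 40 = 287.89 mm
late-season: 0.93 × 4.88 × 40 = 181.54 mm
Seasonal total = 659.13 mm

659 mm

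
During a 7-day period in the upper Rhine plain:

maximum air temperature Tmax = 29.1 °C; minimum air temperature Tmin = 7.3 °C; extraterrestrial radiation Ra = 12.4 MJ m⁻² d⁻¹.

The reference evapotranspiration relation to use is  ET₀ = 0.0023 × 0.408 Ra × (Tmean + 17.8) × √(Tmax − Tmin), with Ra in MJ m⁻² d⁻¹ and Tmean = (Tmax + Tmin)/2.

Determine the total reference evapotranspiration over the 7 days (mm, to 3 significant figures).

Tmean = (29.1 + 7.3)/2 = 18.20 °C
0.408 Ra = 0.408 × 12.4 = 5.0592 mm/d equivalent
ET₀ = 0.0023 × 5.0592 × (18.20 + 17.8) × √21.8 = 0.0023 × 5.0592 × 36.00 × 4.6690 = 1.9559 mm/d
Over 7 days: 1.9559 × 7 = 13.691 mm

13.7 mm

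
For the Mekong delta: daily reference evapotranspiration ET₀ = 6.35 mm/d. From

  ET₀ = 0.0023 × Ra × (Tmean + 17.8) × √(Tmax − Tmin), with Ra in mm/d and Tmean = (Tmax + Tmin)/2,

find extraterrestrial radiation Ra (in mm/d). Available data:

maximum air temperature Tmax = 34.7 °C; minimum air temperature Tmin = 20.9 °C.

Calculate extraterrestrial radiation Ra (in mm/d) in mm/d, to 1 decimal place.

Tmean = 27.80 °C; √ΔT = 3.7148
Ra = ET₀ / [0.0023 × (Tmean+17.8) × √ΔT] = 6.35 / (0.0023 × 45.60 × 3.7148) = 16.298 mm/d

16.3 mm/d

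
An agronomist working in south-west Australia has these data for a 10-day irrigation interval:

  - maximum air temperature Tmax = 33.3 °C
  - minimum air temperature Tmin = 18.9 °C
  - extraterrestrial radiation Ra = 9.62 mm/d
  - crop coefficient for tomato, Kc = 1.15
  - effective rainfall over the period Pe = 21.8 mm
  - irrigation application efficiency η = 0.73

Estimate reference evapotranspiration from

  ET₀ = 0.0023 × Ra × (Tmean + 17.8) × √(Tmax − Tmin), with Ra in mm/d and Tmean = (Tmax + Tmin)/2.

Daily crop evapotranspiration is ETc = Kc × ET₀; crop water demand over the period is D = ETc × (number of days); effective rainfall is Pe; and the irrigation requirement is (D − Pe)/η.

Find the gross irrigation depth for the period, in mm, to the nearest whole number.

28 mm

Tmean = (33.3 + 18.9)/2 = 26.10 °C
ET₀ = 0.0023 × 9.62 × (26.10 + 17.8) × √14.4 = 0.0023 × 9.62 × 43.90 × 3.7947 = 3.6859 mm/d
ETc = Kc × ET₀ = 1.15 × 3.6859 = 4.2388 mm/d
Crop demand D = ETc × 10 d = 4.2388 × 10 = 42.388 mm
D − Pe = 42.388 − 21.8 = 20.588 mm
Gross irrigation = 20.588 / 0.73 = 28.203 mm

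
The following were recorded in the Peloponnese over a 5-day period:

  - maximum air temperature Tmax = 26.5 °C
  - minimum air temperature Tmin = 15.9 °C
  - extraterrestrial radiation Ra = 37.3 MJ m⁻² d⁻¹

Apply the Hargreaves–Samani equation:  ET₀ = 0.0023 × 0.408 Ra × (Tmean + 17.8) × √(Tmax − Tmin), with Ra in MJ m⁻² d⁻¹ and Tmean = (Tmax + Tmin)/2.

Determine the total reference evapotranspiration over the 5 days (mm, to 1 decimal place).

Tmean = (26.5 + 15.9)/2 = 21.20 °C
0.408 Ra = 0.408 × 37.3 = 15.2184 mm/d equivalent
ET₀ = 0.0023 × 15.2184 × (21.20 + 17.8) × √10.6 = 0.0023 × 15.2184 × 39.00 × 3.2558 = 4.4445 mm/d
Over 5 days: 4.4445 × 5 = 22.223 mm

22.2 mm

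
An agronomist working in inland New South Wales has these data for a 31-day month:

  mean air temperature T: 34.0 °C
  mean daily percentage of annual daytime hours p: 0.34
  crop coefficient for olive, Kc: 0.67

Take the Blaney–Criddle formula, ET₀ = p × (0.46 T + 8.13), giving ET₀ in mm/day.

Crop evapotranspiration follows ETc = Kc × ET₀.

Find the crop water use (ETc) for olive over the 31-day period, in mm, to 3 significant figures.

168 mm

ET₀ = 0.34 × (0.46 × 34.0 + 8.13) = 0.34 × 23.770 = 8.0818 mm/d
ETc = Kc × ET₀ = 0.67 × 8.0818 = 5.4148 mm/d
Over 31 days: 5.4148 × 31 = 167.859 mm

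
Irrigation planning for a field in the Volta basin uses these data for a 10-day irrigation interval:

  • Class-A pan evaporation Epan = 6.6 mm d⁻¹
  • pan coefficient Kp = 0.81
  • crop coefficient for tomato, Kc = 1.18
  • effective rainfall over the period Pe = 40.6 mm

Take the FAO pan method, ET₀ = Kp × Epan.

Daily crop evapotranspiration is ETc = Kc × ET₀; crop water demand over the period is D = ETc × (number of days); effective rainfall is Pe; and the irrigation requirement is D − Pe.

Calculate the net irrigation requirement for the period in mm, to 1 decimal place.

ET₀ = 0.81 × 6.6 = 5.3460 mm/d
ETc = Kc × ET₀ = 1.18 × 5.3460 = 6.3083 mm/d
Crop demand D = ETc × 10 d = 6.3083 × 10 = 63.083 mm
D − Pe = 63.083 − 40.6 = 22.483 mm

22.5 mm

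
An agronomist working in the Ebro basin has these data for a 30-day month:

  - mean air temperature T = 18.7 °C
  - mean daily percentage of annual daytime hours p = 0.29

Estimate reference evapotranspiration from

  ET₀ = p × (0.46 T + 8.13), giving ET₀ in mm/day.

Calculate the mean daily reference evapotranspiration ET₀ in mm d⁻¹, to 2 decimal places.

ET₀ = 0.29 × (0.46 × 18.7 + 8.13) = 0.29 × 16.732 = 4.8523 mm/d

4.85 mm d⁻¹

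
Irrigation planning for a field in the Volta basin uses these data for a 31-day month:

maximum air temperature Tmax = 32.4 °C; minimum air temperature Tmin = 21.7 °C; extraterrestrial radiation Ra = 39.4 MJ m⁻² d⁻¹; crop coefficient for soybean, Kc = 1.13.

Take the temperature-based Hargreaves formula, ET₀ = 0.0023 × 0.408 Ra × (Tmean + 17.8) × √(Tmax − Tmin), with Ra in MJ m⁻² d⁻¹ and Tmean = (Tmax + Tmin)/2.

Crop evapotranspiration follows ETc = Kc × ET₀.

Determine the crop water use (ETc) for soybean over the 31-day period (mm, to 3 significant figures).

Tmean = (32.4 + 21.7)/2 = 27.05 °C
0.408 Ra = 0.408 × 39.4 = 16.0752 mm/d equivalent
ET₀ = 0.0023 × 16.0752 × (27.05 + 17.8) × √10.7 = 0.0023 × 16.0752 × 44.85 × 3.2711 = 5.4243 mm/d
ETc = Kc × ET₀ = 1.13 × 5.4243 = 6.1295 mm/d
Over 31 days: 6.1295 × 31 = 190.015 mm

190 mm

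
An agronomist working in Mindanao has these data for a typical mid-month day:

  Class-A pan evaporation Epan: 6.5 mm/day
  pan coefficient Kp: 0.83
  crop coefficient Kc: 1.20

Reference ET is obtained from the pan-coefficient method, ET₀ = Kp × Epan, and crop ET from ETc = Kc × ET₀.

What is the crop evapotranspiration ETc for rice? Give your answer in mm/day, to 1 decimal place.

ET₀ = 0.83 × 6.5 = 5.3950 mm/d
ETc = Kc × ET₀ = 1.20 × 5.3950 = 6.4740 mm/d

6.5 mm/day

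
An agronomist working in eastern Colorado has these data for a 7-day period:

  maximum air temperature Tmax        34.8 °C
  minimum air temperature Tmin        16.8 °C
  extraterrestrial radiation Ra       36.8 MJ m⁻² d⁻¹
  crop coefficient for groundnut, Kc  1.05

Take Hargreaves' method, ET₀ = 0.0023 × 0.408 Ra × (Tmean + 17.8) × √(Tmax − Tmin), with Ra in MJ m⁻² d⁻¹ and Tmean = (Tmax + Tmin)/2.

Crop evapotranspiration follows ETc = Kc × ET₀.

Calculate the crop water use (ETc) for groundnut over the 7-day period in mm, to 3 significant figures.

Tmean = (34.8 + 16.8)/2 = 25.80 °C
0.408 Ra = 0.408 × 36.8 = 15.0144 mm/d equivalent
ET₀ = 0.0023 × 15.0144 × (25.80 + 17.8) × √18.0 = 0.0023 × 15.0144 × 43.60 × 4.2426 = 6.3878 mm/d
ETc = Kc × ET₀ = 1.05 × 6.3878 = 6.7072 mm/d
Over 7 days: 6.7072 × 7 = 46.950 mm

47.0 mm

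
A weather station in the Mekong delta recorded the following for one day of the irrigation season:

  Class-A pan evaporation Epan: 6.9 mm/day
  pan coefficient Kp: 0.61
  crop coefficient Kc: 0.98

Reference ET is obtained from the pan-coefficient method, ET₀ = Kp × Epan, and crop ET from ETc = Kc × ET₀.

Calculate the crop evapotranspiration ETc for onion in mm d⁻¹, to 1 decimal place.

4.1 mm d⁻¹

ET₀ = 0.61 × 6.9 = 4.2090 mm/d
ETc = Kc × ET₀ = 0.98 × 4.2090 = 4.1248 mm/d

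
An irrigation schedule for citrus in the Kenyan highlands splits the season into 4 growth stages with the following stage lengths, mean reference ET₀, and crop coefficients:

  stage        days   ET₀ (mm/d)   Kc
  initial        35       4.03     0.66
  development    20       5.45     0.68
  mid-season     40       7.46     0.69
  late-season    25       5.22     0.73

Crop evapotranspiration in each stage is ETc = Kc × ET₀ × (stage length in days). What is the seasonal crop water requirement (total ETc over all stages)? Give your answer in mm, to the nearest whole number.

468 mm

initial: 0.66 × 4.03 × 35 = 93.09 mm
development: 0.68 × 5.45 × 20 = 74.12 mm
mid-season: 0.69 × 7.46 × 40 = 205.90 mm
late-season: 0.73 × 5.22 × 25 = 95.27 mm
Seasonal total = 468.38 mm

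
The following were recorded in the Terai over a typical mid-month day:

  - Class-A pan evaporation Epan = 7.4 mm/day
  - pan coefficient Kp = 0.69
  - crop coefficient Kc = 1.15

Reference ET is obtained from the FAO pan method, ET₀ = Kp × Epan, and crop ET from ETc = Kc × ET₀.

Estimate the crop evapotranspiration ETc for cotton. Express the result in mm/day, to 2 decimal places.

5.87 mm/day

ET₀ = 0.69 × 7.4 = 5.1060 mm/d
ETc = Kc × ET₀ = 1.15 × 5.1060 = 5.8719 mm/d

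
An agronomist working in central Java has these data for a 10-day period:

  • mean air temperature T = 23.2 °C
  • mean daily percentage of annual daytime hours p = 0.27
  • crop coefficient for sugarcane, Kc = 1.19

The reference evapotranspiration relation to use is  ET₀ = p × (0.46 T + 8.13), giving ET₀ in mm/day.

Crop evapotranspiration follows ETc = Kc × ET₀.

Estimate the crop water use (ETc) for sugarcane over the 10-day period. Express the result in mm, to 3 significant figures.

60.4 mm

ET₀ = 0.27 × (0.46 × 23.2 + 8.13) = 0.27 × 18.802 = 5.0765 mm/d
ETc = Kc × ET₀ = 1.19 × 5.0765 = 6.0410 mm/d
Over 10 days: 6.0410 × 10 = 60.410 mm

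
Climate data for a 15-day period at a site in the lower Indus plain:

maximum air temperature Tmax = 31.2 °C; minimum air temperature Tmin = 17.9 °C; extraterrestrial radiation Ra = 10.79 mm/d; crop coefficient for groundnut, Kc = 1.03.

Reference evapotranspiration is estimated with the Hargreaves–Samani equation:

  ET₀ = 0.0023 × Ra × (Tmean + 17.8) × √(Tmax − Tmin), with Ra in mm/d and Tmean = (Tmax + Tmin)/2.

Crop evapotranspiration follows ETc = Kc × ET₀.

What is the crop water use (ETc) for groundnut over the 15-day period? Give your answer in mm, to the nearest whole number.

Tmean = (31.2 + 17.9)/2 = 24.55 °C
ET₀ = 0.0023 × 10.79 × (24.55 + 17.8) × √13.3 = 0.0023 × 10.79 × 42.35 × 3.6469 = 3.8329 mm/d
ETc = Kc × ET₀ = 1.03 × 3.8329 = 3.9479 mm/d
Over 15 days: 3.9479 × 15 = 59.219 mm

59 mm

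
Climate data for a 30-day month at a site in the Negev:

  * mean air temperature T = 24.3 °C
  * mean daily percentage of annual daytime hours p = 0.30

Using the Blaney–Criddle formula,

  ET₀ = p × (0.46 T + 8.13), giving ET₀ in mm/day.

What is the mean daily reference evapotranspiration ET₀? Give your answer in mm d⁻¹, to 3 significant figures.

ET₀ = 0.30 × (0.46 × 24.3 + 8.13) = 0.30 × 19.308 = 5.7924 mm/d

5.79 mm d⁻¹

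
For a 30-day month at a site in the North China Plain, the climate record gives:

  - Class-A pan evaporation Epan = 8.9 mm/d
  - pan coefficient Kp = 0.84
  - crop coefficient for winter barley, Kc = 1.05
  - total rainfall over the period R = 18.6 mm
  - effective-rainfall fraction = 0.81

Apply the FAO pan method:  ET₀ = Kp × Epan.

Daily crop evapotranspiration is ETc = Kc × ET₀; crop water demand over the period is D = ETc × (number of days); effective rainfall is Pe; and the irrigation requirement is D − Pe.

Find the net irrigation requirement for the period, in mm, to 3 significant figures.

ET₀ = 0.84 × 8.9 = 7.4760 mm/d
ETc = Kc × ET₀ = 1.05 × 7.4760 = 7.8498 mm/d
Crop demand D = ETc × 30 d = 7.8498 × 30 = 235.494 mm
Pe = 0.81 × 18.6 = 15.066 mm
D − Pe = 235.494 − 15.066 = 220.428 mm

220 mm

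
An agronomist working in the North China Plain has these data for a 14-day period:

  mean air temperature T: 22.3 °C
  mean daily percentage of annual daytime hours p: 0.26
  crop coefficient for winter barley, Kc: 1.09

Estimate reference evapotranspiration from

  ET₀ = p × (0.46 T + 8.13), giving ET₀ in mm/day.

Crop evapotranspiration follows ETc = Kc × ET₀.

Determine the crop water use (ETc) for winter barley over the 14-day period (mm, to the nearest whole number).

73 mm

ET₀ = 0.26 × (0.46 × 22.3 + 8.13) = 0.26 × 18.388 = 4.7809 mm/d
ETc = Kc × ET₀ = 1.09 × 4.7809 = 5.2112 mm/d
Over 14 days: 5.2112 × 14 = 72.957 mm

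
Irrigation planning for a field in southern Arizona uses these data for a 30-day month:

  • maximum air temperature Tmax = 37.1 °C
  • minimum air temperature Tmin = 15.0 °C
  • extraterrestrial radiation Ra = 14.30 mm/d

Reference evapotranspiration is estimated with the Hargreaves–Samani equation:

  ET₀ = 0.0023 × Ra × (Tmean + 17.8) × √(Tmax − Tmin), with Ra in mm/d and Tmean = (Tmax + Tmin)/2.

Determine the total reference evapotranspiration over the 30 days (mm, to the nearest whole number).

Tmean = (37.1 + 15.0)/2 = 26.05 °C
ET₀ = 0.0023 × 14.30 × (26.05 + 17.8) × √22.1 = 0.0023 × 14.30 × 43.85 × 4.7011 = 6.7801 mm/d
Over 30 days: 6.7801 × 30 = 203.403 mm

203 mm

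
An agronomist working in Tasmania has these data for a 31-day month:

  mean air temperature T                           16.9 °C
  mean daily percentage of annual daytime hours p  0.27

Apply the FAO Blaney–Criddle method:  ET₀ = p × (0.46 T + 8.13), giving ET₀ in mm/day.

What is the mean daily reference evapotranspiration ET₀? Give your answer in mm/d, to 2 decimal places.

ET₀ = 0.27 × (0.46 × 16.9 + 8.13) = 0.27 × 15.904 = 4.2941 mm/d

4.29 mm/d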